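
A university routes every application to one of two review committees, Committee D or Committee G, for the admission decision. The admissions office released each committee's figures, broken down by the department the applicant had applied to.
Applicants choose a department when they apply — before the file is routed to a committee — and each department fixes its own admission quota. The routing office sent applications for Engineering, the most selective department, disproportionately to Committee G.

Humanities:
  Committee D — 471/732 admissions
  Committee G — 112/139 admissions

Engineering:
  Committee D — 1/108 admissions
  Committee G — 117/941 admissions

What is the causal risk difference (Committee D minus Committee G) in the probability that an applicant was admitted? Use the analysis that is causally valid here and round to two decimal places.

The department-specific comparison favours Committee G throughout, but the pooled figures favour Committee D. The question is whether to condition on department.
Nothing the review committee does changes department; the imbalance is an allocation artefact. With department also predicting the outcome, the pooled figure is confounded, and the within-stratum comparison is the causal one.
Adjusting over the population distribution of department: 0.454·(0.643−0.806) + 0.546·(0.009−0.124) = -0.137.

-0.14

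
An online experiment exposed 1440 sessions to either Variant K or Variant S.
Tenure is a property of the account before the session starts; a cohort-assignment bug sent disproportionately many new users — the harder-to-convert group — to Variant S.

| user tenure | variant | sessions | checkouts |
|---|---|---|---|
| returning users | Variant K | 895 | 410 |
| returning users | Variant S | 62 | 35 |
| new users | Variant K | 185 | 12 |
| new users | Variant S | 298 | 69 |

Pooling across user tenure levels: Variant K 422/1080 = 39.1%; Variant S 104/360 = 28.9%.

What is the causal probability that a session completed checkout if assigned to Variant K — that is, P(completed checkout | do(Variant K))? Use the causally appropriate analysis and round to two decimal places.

The imbalance in user tenure arose from how sessions were allocated, not from anything the variant did; and user tenure independently affects the outcome. The pooled gap is confounded — condition on user tenure.
Standardising Variant K to the population user tenure mix: 0.665·410/895 + 0.335·12/185 = 0.326.

0.33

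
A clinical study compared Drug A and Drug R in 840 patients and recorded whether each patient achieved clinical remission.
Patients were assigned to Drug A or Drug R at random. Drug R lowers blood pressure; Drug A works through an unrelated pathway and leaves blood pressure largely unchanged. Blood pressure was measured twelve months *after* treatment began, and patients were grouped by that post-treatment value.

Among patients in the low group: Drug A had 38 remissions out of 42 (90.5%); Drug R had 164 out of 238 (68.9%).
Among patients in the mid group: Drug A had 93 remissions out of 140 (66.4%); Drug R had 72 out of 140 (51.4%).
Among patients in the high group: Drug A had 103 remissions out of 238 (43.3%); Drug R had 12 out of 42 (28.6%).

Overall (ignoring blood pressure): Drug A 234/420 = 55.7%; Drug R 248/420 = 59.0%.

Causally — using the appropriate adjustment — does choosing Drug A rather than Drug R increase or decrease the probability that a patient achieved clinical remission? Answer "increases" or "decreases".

decreases

The stratified and pooled comparisons disagree (Drug A wins within each blood pressure; Drug R wins overall), so the answer turns on the causal role of blood pressure.
Blood pressure is recorded after the drug and is itself shifted by it — it sits on the causal path from drug to outcome. Conditioning on a mediator would strip out part of the effect we want; the pooled comparison gives the total causal effect.
Pooled: Drug A 55.7% vs Drug R 59.0%; Drug R is higher overall.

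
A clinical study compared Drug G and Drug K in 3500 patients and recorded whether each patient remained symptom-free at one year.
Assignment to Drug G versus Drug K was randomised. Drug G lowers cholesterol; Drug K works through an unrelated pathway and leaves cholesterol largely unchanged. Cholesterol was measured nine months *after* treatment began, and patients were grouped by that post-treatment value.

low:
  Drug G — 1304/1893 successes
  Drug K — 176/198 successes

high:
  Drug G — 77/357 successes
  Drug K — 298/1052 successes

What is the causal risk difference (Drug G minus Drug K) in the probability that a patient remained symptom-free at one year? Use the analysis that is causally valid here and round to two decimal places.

The stratified and pooled comparisons disagree (Drug K wins within each cholesterol; Drug G wins overall), so the answer turns on the causal role of cholesterol.
Cholesterol lies on the pathway drug → cholesterol → outcome, so adjusting for it blocks the indirect effect. For the total causal effect of drug, use the unadjusted pooled rates.
The causal difference is the pooled difference: 0.614 − 0.379 = +0.235.

+0.23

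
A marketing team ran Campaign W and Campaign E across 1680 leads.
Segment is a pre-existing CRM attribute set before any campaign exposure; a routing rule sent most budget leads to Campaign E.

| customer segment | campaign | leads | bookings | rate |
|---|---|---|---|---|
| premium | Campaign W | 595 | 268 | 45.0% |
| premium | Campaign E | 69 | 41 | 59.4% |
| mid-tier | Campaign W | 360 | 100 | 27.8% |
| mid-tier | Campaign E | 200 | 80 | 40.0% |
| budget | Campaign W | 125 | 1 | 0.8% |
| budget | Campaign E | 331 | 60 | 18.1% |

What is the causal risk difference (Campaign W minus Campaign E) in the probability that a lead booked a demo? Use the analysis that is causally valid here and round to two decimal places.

-0.14

The stratified and pooled comparisons disagree (Campaign E wins within each customer segment; Campaign W wins overall), so the answer turns on the causal role of customer segment.
Here customer segment is a common cause — it drives both which campaign a case falls under and the outcome. The crude comparison mixes populations; the stratum-specific rates are the causally relevant ones.
Adjusting over the population distribution of customer segment: 0.395·(0.450−0.594) + 0.333·(0.278−0.400) + 0.271·(0.008−0.181) = -0.145.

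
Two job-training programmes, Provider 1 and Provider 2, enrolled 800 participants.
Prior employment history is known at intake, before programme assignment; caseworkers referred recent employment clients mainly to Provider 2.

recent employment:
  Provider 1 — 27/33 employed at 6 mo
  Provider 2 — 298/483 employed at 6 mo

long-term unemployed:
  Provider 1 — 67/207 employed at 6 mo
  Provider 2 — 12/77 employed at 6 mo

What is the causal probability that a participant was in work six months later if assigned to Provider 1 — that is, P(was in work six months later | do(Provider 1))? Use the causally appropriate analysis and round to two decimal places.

The stratified and pooled comparisons disagree (Provider 1 wins within each prior employment history; Provider 2 wins overall), so the answer turns on the causal role of prior employment history.
Prior employment history satisfies the back-door criterion: it is not a descendant of the programme, and it blocks the spurious path from programme to outcome. Adjusting for it (i.e., using the within-prior employment history rates) gives the causal effect.
Standardising Provider 1 to the population prior employment history mix: 0.645·27/33 + 0.355·67/207 = 0.643.

0.64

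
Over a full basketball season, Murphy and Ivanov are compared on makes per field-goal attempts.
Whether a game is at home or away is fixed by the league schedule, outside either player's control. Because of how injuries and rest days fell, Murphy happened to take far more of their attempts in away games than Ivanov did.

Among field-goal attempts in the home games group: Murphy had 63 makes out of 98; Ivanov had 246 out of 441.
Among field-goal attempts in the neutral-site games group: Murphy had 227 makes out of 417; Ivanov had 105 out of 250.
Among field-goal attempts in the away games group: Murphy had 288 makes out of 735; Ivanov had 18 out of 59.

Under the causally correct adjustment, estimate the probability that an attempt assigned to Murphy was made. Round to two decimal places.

Game venue is set before the player has any effect — it is not caused by the player — and it independently drives the outcome. That makes it a confounder, so the causal comparison is within game venue levels.
Standardising Murphy to the population game venue mix: 0.270·63/98 + 0.334·227/417 + 0.397·288/735 = 0.510.

0.51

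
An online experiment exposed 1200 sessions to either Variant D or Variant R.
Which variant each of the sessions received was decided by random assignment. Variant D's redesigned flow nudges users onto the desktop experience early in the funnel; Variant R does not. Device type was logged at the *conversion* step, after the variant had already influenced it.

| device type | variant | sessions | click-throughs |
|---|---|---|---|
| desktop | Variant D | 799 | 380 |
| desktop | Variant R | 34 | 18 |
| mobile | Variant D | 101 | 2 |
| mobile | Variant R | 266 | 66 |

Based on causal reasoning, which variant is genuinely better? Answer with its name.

Device type is recorded after the variant and is itself shifted by it — it sits on the causal path from variant to outcome. Conditioning on a mediator would strip out part of the effect we want; the pooled comparison gives the total causal effect.
Pooled: Variant D 42.4% vs Variant R 28.0%; Variant D is higher overall.

Variant D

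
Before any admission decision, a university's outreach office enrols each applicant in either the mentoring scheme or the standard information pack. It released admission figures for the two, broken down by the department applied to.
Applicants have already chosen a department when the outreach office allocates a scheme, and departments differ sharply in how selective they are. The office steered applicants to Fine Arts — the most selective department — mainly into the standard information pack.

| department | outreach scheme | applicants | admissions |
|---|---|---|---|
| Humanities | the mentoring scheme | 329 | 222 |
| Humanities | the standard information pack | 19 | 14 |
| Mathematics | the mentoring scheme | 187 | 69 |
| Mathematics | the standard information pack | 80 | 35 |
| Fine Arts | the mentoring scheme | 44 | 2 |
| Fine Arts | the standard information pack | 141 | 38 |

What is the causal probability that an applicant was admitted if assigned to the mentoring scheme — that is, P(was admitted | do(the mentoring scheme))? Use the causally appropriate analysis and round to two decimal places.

0.43

The stratified and pooled comparisons disagree (the standard information pack wins within each department; the mentoring scheme wins overall), so the answer turns on the causal role of department.
Nothing the outreach scheme does changes department; the imbalance is an allocation artefact. With department also predicting the outcome, the pooled figure is confounded, and the within-stratum comparison is the causal one.
Standardising the mentoring scheme to the population department mix: 0.435·222/329 + 0.334·69/187 + 0.231·2/44 = 0.427.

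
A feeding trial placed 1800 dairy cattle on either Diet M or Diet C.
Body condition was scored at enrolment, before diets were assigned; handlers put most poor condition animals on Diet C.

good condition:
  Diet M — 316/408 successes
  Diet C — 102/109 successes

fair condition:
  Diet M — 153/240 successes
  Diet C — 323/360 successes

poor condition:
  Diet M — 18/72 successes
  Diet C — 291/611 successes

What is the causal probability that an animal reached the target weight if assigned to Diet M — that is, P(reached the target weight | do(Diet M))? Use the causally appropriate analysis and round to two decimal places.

0.53

Starting body condition satisfies the back-door criterion: it is not a descendant of the diet, and it blocks the spurious path from diet to outcome. Adjusting for it (i.e., using the within-starting body condition rates) gives the causal effect.
Standardising Diet M to the population starting body condition mix: 0.287·316/408 + 0.333·153/240 + 0.379·18/72 = 0.530.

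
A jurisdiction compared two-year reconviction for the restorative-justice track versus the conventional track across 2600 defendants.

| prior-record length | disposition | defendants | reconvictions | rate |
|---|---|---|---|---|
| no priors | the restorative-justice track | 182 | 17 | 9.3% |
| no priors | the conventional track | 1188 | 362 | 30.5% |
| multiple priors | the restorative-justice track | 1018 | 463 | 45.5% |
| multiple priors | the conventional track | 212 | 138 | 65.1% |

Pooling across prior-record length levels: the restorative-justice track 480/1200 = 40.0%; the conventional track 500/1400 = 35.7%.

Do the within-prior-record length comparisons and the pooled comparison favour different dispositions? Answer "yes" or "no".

yes

Within each prior-record length level (no priors 9.3% vs 30.5%; multiple priors 45.5% vs 65.1%), the restorative-justice track has the lower rate every time. Pooled: 40.0% vs 35.7% — the conventional track has the lower rate overall. The two comparisons disagree.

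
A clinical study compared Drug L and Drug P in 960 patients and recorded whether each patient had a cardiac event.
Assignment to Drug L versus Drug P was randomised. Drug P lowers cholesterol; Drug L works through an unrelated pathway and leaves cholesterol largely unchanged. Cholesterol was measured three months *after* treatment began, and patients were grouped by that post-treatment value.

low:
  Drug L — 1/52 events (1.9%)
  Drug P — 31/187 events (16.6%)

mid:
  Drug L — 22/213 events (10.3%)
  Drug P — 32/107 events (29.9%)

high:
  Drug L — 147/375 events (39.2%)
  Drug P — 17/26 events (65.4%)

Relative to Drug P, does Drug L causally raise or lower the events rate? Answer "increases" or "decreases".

increases

The distribution of cholesterol is itself part of what the drug does — it is an intermediate outcome. Holding it fixed would remove that part of the effect; the total effect is the pooled difference.
Pooled: Drug L 26.6% vs Drug P 25.0%; Drug P is lower overall.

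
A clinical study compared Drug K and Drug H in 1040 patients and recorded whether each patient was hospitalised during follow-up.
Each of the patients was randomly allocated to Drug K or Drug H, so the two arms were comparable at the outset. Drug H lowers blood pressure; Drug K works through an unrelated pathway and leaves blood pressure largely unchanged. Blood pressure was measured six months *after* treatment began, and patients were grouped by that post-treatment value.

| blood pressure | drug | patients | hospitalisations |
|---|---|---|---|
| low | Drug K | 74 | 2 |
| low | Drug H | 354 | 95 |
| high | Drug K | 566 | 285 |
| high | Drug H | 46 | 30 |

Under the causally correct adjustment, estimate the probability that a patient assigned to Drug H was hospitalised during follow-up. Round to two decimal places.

0.31

The blood pressure-specific comparison favours Drug K throughout, but the pooled figures favour Drug H. The question is whether to condition on blood pressure.
Because the drug influences blood pressure, blood pressure is a post-treatment mediator, not a confounder. Stratifying on it would bias the estimate; the causal effect is the crude pooled difference.
So P(outcome | do(Drug H)) is just the pooled rate for Drug H: 125/400 = 0.312.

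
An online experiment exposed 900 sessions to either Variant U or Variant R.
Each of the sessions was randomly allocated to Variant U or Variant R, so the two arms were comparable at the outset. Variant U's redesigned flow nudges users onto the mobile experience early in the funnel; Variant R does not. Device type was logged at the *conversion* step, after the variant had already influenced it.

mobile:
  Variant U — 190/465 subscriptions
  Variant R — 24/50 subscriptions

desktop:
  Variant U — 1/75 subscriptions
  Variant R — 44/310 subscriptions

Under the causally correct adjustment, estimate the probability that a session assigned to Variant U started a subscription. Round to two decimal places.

0.35

Because the variant influences device type, device type is a post-treatment mediator, not a confounder. Stratifying on it would bias the estimate; the causal effect is the crude pooled difference.
So P(outcome | do(Variant U)) is just the pooled rate for Variant U: 191/540 = 0.354.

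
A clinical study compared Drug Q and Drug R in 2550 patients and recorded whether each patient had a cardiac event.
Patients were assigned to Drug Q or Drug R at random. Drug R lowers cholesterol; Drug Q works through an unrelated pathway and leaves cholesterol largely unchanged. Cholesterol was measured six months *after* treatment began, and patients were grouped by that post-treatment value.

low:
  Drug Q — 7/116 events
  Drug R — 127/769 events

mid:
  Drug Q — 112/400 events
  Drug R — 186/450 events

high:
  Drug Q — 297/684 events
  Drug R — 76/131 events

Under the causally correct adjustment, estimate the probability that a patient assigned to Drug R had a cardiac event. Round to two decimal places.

Cholesterol here is a post-treatment variable shaped by the drug; conditioning on it would introduce bias rather than remove it. The overall comparison is the causal one.
So P(outcome | do(Drug R)) is just the pooled rate for Drug R: 389/1350 = 0.288.

0.29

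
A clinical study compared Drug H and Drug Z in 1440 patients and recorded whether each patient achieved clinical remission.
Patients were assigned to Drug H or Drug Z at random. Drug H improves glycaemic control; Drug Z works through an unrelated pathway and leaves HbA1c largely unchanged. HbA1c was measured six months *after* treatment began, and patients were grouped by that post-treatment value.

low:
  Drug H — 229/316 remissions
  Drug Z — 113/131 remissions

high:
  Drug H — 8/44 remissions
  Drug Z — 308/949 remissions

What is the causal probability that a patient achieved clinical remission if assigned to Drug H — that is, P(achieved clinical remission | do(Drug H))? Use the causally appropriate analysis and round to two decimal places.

0.66

HbA1c lies on the pathway drug → HbA1c → outcome, so adjusting for it blocks the indirect effect. For the total causal effect of drug, use the unadjusted pooled rates.
So P(outcome | do(Drug H)) is just the pooled rate for Drug H: 237/360 = 0.658.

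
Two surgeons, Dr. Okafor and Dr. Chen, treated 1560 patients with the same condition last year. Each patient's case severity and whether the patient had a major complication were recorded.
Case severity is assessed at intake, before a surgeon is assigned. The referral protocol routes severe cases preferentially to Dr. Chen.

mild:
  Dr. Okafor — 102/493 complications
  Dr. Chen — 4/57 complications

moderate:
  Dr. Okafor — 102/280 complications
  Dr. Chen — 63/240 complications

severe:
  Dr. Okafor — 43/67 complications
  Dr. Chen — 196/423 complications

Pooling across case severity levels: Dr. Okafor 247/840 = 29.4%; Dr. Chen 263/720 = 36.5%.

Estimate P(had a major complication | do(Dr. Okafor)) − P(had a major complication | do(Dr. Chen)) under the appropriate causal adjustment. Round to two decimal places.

Dr. Chen is lower inside every case severity stratum but Dr. Okafor is lower in aggregate. Whether to stratify depends on how case severity relates to the surgeon.
Since case severity is a pre-existing factor (not a product of the surgeon) and it affects the outcome on its own, it is a confounder. The stratified rates, not the pooled rate, identify the causal effect.
Adjusting over the population distribution of case severity: 0.353·(0.207−0.070) + 0.333·(0.364−0.263) + 0.314·(0.642−0.463) = +0.138.

+0.14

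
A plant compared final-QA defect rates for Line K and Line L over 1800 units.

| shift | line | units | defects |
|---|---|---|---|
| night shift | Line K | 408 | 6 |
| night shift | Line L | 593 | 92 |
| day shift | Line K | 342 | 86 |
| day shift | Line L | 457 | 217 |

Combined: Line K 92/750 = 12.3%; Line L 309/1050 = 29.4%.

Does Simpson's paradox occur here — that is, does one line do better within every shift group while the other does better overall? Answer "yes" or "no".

no

Within each shift level (night shift 1.5% vs 15.5%; day shift 25.1% vs 47.5%), Line K has the lower rate every time. Pooled: 12.3% vs 29.4% — Line K has the lower rate overall. They agree.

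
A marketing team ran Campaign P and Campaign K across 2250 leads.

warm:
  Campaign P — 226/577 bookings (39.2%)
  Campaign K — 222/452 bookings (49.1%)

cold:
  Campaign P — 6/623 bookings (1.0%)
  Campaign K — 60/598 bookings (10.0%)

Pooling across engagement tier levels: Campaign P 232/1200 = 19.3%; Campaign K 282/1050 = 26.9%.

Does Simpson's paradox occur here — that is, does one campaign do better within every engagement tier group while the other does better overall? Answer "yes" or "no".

no

Within each engagement tier level (warm 39.2% vs 49.1%; cold 1.0% vs 10.0%), Campaign K has the higher rate every time. Pooled: 19.3% vs 26.9% — Campaign K has the higher rate overall. They agree.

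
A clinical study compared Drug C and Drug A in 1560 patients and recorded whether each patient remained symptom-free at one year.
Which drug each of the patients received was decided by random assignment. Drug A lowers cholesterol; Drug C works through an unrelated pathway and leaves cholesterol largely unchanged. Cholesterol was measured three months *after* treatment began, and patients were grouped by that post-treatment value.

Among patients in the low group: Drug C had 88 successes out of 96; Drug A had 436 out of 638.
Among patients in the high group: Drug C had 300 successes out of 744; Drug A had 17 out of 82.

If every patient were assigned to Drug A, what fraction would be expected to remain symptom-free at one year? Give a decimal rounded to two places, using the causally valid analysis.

Within every cholesterol level Drug C has the higher rate, yet pooled Drug A does — Simpson's reversal.
Cholesterol is downstream of the drug. One should not condition on a consequence of treatment, so the overall rates are the right comparison.
So P(outcome | do(Drug A)) is just the pooled rate for Drug A: 453/720 = 0.629.

0.63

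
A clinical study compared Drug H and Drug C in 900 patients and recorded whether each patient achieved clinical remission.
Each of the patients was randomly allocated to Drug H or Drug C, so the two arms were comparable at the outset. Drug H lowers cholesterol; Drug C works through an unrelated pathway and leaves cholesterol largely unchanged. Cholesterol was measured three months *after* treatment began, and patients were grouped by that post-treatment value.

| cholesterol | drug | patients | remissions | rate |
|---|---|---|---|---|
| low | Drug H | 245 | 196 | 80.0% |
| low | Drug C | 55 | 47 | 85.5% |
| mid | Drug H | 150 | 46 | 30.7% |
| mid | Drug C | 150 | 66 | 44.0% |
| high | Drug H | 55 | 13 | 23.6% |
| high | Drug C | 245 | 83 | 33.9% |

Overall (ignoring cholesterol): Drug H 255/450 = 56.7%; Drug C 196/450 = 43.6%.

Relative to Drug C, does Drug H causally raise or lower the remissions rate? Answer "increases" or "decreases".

Stratifying would compare drugs among patients the drugs themselves sorted into cholesterol groups — a form of selection on an intermediate. The unconditioned pooled rates give the total causal effect.
Pooled: Drug H 56.7% vs Drug C 43.6%; Drug H is higher overall.

increases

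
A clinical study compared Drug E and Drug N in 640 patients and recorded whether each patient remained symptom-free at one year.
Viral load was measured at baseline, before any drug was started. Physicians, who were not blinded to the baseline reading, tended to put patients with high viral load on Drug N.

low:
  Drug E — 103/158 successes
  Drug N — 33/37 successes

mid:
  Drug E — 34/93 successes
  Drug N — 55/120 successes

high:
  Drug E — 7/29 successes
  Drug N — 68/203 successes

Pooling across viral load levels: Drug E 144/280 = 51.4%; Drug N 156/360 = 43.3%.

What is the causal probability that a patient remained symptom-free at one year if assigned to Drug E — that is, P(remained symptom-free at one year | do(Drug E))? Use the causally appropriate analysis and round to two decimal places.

Since viral load is a pre-existing factor (not a product of the drug) and it affects the outcome on its own, it is a confounder. The stratified rates, not the pooled rate, identify the causal effect.
Standardising Drug E to the population viral load mix: 0.305·103/158 + 0.333·34/93 + 0.362·7/29 = 0.408.

0.41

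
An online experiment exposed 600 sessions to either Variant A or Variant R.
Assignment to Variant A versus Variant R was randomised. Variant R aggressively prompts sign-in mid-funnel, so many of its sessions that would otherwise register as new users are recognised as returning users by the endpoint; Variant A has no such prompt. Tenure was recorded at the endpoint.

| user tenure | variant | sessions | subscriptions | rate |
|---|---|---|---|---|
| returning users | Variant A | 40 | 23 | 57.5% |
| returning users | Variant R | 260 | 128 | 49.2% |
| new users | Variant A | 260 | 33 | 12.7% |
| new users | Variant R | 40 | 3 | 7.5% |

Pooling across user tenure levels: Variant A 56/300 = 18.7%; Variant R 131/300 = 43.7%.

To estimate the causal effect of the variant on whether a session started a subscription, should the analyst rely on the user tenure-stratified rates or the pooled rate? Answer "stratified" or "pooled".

pooled

Because the variant influences user tenure, user tenure is a post-treatment mediator, not a confounder. Stratifying on it would bias the estimate; the causal effect is the crude pooled difference.
Pooled: Variant A 18.7% vs Variant R 43.7%; Variant R is higher overall.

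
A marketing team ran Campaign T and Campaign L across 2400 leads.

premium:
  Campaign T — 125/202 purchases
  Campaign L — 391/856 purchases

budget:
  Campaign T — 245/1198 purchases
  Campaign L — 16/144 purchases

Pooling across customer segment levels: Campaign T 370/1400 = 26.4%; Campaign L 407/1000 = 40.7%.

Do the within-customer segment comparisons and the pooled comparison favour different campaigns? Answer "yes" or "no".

Within each customer segment level (premium 61.9% vs 45.7%; budget 20.5% vs 11.1%), Campaign T has the higher rate every time. Pooled: 26.4% vs 40.7% — Campaign L has the higher rate overall. The two comparisons disagree.

yes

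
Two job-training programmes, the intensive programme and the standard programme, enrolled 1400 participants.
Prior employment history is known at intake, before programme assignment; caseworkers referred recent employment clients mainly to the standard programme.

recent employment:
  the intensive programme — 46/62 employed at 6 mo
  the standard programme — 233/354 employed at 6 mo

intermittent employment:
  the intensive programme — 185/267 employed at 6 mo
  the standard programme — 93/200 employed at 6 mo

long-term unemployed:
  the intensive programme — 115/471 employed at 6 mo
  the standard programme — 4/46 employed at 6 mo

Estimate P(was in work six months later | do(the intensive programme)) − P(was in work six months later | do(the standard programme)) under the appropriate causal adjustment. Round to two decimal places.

+0.16

Prior employment history satisfies the back-door criterion: it is not a descendant of the programme, and it blocks the spurious path from programme to outcome. Adjusting for it (i.e., using the within-prior employment history rates) gives the causal effect.
Adjusting over the population distribution of prior employment history: 0.297·(0.742−0.658) + 0.334·(0.693−0.465) + 0.369·(0.244−0.087) = +0.159.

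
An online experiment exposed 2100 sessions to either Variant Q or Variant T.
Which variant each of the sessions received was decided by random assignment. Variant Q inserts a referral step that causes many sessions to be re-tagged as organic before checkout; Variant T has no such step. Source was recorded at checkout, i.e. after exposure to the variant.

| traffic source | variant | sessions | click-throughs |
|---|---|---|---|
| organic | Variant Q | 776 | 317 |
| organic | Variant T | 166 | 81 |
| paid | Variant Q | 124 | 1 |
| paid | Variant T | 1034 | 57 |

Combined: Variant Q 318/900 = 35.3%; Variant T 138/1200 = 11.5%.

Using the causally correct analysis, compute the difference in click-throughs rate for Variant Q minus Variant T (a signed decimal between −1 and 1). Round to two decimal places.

+0.24

The stratified and pooled comparisons disagree (Variant T wins within each traffic source; Variant Q wins overall), so the answer turns on the causal role of traffic source.
Traffic source here is a post-treatment variable shaped by the variant; conditioning on it would introduce bias rather than remove it. The overall comparison is the causal one.
The causal difference is the pooled difference: 0.353 − 0.115 = +0.238.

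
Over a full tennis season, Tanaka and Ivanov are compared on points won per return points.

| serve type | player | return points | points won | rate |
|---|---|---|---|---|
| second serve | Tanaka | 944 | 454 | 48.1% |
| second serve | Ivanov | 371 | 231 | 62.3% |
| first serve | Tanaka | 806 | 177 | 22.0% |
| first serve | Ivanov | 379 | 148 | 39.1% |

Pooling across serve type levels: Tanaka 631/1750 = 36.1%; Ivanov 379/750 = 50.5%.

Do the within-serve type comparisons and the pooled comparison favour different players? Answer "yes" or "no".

no

Within each serve type level (second serve 48.1% vs 62.3%; first serve 22.0% vs 39.1%), Ivanov has the higher rate every time. Pooled: 36.1% vs 50.5% — Ivanov has the higher rate overall. They agree.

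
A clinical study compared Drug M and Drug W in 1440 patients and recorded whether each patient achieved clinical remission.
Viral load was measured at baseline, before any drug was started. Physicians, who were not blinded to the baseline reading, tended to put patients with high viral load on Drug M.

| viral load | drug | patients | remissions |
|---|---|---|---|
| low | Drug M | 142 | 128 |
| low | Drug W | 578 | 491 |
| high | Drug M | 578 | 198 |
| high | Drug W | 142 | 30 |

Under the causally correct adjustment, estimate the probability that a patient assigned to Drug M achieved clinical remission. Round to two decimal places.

The viral load-specific comparison favours Drug M throughout, but the pooled figures favour Drug W. The question is whether to condition on viral load.
Viral load satisfies the back-door criterion: it is not a descendant of the drug, and it blocks the spurious path from drug to outcome. Adjusting for it (i.e., using the within-viral load rates) gives the causal effect.
Standardising Drug M to the population viral load mix: 0.500·128/142 + 0.500·198/578 = 0.622.

0.62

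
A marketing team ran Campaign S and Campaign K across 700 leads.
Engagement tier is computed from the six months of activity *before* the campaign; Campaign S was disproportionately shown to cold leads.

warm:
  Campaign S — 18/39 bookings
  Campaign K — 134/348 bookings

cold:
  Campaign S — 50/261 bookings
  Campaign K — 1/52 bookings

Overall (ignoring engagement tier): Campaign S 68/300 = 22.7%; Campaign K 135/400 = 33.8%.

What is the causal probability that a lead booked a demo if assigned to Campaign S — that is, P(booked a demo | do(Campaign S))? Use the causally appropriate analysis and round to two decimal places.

0.34

Campaign S is higher inside every engagement tier stratum but Campaign K is higher in aggregate. Whether to stratify depends on how engagement tier relates to the campaign.
Here engagement tier is a common cause — it drives both which campaign a case falls under and the outcome. The crude comparison mixes populations; the stratum-specific rates are the causally relevant ones.
Standardising Campaign S to the population engagement tier mix: 0.553·18/39 + 0.447·50/261 = 0.341.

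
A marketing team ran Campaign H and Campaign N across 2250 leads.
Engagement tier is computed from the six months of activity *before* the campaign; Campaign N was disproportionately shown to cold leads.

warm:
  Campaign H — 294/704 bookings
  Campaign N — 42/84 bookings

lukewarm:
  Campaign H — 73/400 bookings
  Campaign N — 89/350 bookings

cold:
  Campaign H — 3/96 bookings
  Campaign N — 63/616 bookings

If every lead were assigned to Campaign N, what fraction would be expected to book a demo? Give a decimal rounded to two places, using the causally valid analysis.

Campaign N is higher inside every engagement tier stratum but Campaign H is higher in aggregate. Whether to stratify depends on how engagement tier relates to the campaign.
Since engagement tier is a pre-existing factor (not a product of the campaign) and it affects the outcome on its own, it is a confounder. The stratified rates, not the pooled rate, identify the causal effect.
Standardising Campaign N to the population engagement tier mix: 0.350·42/84 + 0.333·89/350 + 0.316·63/616 = 0.292.

0.29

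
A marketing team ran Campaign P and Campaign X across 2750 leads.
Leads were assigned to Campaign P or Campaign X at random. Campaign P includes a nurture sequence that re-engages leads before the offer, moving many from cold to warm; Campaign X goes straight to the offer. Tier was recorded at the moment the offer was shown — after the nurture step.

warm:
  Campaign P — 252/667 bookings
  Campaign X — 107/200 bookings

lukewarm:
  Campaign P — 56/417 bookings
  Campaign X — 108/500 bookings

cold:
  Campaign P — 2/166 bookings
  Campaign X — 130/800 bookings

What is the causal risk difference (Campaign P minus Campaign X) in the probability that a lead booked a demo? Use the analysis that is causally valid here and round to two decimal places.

Engagement tier lies on the pathway campaign → engagement tier → outcome, so adjusting for it blocks the indirect effect. For the total causal effect of campaign, use the unadjusted pooled rates.
The causal difference is the pooled difference: 0.248 − 0.230 = +0.018.

+0.02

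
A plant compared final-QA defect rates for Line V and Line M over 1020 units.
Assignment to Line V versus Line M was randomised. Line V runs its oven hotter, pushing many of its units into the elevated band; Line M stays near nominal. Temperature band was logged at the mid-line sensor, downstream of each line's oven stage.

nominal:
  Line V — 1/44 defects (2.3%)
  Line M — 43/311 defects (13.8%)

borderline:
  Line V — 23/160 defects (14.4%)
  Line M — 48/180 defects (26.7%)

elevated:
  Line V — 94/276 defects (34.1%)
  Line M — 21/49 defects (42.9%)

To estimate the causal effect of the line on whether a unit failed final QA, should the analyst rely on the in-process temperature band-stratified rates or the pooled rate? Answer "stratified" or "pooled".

pooled

Line V is lower inside every in-process temperature band stratum but Line M is lower in aggregate. Whether to stratify depends on how in-process temperature band relates to the line.
In-process temperature band is recorded after the line and is itself shifted by it — it sits on the causal path from line to outcome. Conditioning on a mediator would strip out part of the effect we want; the pooled comparison gives the total causal effect.
Pooled: Line V 24.6% vs Line M 20.7%; Line M is lower overall.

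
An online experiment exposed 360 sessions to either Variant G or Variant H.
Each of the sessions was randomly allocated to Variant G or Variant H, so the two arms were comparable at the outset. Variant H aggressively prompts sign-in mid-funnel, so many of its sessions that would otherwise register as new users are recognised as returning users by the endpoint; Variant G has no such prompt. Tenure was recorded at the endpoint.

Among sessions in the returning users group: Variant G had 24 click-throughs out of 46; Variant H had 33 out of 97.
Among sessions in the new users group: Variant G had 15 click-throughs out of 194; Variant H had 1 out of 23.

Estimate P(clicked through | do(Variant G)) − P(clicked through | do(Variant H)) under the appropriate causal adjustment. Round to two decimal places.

The stratified and pooled comparisons disagree (Variant G wins within each user tenure; Variant H wins overall), so the answer turns on the causal role of user tenure.
Because the variant influences user tenure, user tenure is a post-treatment mediator, not a confounder. Stratifying on it would bias the estimate; the causal effect is the crude pooled difference.
The causal difference is the pooled difference: 0.163 − 0.283 = -0.121.

-0.12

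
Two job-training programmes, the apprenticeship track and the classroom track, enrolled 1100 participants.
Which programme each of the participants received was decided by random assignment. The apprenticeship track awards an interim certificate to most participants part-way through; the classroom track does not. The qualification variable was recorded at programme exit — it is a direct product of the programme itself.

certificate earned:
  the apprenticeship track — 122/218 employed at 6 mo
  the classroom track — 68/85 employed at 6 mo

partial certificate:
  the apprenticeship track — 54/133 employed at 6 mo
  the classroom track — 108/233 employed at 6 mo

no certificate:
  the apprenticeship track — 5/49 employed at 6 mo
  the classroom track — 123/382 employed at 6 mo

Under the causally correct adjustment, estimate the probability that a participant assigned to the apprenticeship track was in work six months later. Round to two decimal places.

0.45

Qualification attained during the programme here is a post-treatment variable shaped by the programme; conditioning on it would introduce bias rather than remove it. The overall comparison is the causal one.
So P(outcome | do(the apprenticeship track)) is just the pooled rate for the apprenticeship track: 181/400 = 0.453.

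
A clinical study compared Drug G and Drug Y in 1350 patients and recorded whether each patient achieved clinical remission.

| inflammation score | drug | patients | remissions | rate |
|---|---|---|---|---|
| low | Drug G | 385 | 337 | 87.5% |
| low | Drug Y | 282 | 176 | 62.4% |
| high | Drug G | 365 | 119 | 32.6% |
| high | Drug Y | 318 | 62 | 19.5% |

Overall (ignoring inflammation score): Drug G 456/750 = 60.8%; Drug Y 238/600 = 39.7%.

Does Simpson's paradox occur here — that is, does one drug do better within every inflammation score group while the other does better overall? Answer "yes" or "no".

no

Within each inflammation score level (low 87.5% vs 62.4%; high 32.6% vs 19.5%), Drug G has the higher rate every time. Pooled: 60.8% vs 39.7% — Drug G has the higher rate overall. They agree.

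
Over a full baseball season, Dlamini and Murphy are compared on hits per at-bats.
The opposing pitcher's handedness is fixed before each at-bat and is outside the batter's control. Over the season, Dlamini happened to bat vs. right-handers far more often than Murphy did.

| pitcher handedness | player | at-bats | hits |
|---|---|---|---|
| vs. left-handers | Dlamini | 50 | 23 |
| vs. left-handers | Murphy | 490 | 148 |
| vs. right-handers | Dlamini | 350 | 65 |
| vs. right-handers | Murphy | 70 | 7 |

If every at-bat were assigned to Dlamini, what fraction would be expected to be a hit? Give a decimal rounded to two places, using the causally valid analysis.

0.34

Since pitcher handedness is a pre-existing factor (not a product of the player) and it affects the outcome on its own, it is a confounder. The stratified rates, not the pooled rate, identify the causal effect.
Standardising Dlamini to the population pitcher handedness mix: 0.562·23/50 + 0.438·65/350 = 0.340.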